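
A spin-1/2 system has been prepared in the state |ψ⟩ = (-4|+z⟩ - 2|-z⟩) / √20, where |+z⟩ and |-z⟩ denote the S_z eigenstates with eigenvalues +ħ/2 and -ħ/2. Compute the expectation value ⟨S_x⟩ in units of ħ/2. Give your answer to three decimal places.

0.800

⟨σ_x⟩ = 2 Re(a* b)/(|a|²+|b|²) with a = -4, b = -2.
a* b = 8, so ⟨σ_x⟩ = 16/20.
⟨S_x⟩ = (ħ/2)·⟨σ_x⟩.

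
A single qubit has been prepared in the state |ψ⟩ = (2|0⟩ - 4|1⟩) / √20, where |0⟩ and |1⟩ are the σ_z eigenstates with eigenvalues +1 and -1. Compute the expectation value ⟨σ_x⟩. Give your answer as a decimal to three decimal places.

-0.800

⟨σ_x⟩ = 2 Re(a* b)/(|a|²+|b|²) with a = 2, b = -4.
a* b = -8, so ⟨σ_x⟩ = -16/20.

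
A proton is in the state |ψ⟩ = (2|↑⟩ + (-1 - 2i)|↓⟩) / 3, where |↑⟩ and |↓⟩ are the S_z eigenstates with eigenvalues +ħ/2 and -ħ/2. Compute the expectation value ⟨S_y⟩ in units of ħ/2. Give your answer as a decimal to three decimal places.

-0.889

⟨σ_y⟩ = 2 Im(a* b)/(|a|²+|b|²) with a = 2, b = (-1 - 2i).
a* b = (-2 - 4i), so ⟨σ_y⟩ = -8/9.
⟨S_y⟩ = (ħ/2)·⟨σ_y⟩.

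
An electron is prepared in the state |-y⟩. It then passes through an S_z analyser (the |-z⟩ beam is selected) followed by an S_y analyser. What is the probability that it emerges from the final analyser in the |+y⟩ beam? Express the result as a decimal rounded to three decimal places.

First analyser (S_z): from |-y⟩, P(|-z⟩) = 1/2.
After stage 1 the state is |-z⟩; P(|+y⟩) = |⟨+y|-z⟩|² = 1/2.
Joint probability = 1/2 × 1/2 = 0.250.

0.250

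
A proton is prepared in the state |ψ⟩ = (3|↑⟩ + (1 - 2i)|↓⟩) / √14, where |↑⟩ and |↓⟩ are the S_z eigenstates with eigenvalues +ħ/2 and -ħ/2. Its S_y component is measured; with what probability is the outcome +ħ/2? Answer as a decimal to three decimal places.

0.071

|+y⟩ = (|↑⟩ + i|↓⟩)/√2, so ⟨+y|ψ⟩ = (1 - i) / (√2·√14).
P = |1 - i|² / 28 = 2/28.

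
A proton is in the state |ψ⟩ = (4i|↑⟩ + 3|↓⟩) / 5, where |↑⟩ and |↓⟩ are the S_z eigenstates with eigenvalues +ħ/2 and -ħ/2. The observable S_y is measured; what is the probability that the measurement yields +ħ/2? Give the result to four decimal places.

|+y⟩ = (|↑⟩ + i|↓⟩)/√2, so ⟨+y|ψ⟩ = (i) / (√2·5).
P = |i|² / 50 = 1/50.

0.0200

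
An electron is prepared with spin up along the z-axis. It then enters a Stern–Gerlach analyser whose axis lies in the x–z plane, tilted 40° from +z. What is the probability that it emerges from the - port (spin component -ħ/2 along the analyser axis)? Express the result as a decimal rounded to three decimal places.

0.117

For spin-½, the probability of finding spin-up along an axis at angle θ to the initial spin direction is cos²(θ/2); spin-down is sin²(θ/2).
θ = 40°, so P = sin²(20°) ≈ 0.117.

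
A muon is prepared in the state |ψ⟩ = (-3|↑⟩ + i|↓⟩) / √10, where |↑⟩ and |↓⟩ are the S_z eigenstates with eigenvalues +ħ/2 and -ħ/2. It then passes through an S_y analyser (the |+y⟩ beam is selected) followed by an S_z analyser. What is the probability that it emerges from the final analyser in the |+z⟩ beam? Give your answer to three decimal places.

First analyser (S_y): P(|+y⟩) = |⟨+y|ψ⟩|² = 4/20.
After stage 1 the state is |+y⟩; P(|+z⟩) = |⟨+z|+y⟩|² = 1/2.
Joint probability = 4/20 × 1/2 = 0.100.

0.100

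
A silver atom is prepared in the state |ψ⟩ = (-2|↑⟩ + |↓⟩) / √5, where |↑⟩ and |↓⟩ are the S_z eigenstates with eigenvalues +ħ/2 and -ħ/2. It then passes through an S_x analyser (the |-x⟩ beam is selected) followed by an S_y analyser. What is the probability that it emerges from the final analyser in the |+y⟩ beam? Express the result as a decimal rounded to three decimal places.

First analyser (S_x): P(|-x⟩) = |⟨-x|ψ⟩|² = 9/10.
After stage 1 the state is |-x⟩; P(|+y⟩) = |⟨+y|-x⟩|² = 1/2.
Joint probability = 9/10 × 1/2 = 0.450.

0.450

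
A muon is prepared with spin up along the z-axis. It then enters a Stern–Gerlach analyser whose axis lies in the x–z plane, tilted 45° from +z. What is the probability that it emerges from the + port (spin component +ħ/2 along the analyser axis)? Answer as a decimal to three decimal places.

For spin-½, the probability of finding spin-up along an axis at angle θ to the initial spin direction is cos²(θ/2); spin-down is sin²(θ/2).
θ = 45°, so P = cos²(22.5°) ≈ 0.854.

0.854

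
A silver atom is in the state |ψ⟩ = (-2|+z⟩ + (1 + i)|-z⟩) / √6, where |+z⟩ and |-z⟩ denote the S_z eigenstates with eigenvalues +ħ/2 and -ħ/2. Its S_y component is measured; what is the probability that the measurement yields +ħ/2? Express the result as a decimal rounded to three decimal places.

|+y⟩ = (|+z⟩ + i|-z⟩)/√2, so ⟨+y|ψ⟩ = (-1 - i) / (√2·√6).
P = |-1 - i|² / 12 = 2/12.

0.167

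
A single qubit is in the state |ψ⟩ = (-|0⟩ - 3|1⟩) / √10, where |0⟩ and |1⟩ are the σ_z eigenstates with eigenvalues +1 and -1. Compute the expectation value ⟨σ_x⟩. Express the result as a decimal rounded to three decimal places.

0.600

⟨σ_x⟩ = 2 Re(a* b)/(|a|²+|b|²) with a = -1, b = -3.
a* b = 3, so ⟨σ_x⟩ = 6/10.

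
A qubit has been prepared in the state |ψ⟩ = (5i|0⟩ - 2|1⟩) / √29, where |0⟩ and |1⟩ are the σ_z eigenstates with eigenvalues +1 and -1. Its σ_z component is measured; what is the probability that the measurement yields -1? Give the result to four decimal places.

0.1379

The -1 outcome corresponds to |1⟩. Its amplitude in |ψ⟩ is -2/√29.
P = |-2|² / 29 = 4/29.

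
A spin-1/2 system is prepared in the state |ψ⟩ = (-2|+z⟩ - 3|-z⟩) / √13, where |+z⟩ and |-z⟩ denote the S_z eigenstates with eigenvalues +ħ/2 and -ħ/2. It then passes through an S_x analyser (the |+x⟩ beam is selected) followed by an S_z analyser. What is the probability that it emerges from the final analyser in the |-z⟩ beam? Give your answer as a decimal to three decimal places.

First analyser (S_x): P(|+x⟩) = |⟨+x|ψ⟩|² = 25/26.
After stage 1 the state is |+x⟩; P(|-z⟩) = |⟨-z|+x⟩|² = 1/2.
Joint probability = 25/26 × 1/2 = 0.481.

0.481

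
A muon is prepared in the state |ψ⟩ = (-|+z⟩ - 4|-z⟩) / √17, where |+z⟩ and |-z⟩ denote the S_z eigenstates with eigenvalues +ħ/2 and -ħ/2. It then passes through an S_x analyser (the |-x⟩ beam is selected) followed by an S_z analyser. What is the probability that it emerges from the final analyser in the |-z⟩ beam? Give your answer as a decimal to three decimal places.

First analyser (S_x): P(|-x⟩) = |⟨-x|ψ⟩|² = 9/34.
After stage 1 the state is |-x⟩; P(|-z⟩) = |⟨-z|-x⟩|² = 1/2.
Joint probability = 9/34 × 1/2 = 0.132.

0.132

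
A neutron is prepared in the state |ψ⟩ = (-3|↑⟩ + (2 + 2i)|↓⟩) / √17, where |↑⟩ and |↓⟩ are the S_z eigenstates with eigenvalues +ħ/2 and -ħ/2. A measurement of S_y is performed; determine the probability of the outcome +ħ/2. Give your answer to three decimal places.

|+y⟩ = (|↑⟩ + i|↓⟩)/√2, so ⟨+y|ψ⟩ = (-1 - 2i) / (√2·√17).
P = |-1 - 2i|² / 34 = 5/34.

0.147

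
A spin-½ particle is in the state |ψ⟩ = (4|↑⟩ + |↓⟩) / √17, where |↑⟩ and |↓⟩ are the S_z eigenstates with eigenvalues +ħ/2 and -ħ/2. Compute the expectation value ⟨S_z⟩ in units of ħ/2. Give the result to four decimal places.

⟨σ_z⟩ = |a|² - |b|² divided by |a|²+|b|², with a, b the |↑⟩, |↓⟩ amplitudes.
= (16 - 1)/17 = 15/17.
⟨S_z⟩ = (ħ/2)·⟨σ_z⟩.

0.8824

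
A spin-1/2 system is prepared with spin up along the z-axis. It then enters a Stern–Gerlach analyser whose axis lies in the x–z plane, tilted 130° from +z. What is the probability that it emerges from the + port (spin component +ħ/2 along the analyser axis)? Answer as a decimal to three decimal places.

0.179

For spin-½, the probability of finding spin-up along an axis at angle θ to the initial spin direction is cos²(θ/2); spin-down is sin²(θ/2).
θ = 130°, so P = cos²(65°) ≈ 0.179.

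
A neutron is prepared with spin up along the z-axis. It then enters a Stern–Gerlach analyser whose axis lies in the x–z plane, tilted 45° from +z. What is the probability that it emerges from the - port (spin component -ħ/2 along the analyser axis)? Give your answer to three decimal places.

0.146

For spin-½, the probability of finding spin-up along an axis at angle θ to the initial spin direction is cos²(θ/2); spin-down is sin²(θ/2).
θ = 45°, so P = sin²(22.5°) ≈ 0.146.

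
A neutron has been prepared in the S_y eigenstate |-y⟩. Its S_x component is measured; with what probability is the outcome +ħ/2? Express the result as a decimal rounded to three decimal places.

0.500

In the S_z basis, |-y⟩ = (|+z⟩ - i|-z⟩)/√2 and |+x⟩ = (|+z⟩ + |-z⟩)/√2.
|⟨+x|-y⟩|² = 1/2.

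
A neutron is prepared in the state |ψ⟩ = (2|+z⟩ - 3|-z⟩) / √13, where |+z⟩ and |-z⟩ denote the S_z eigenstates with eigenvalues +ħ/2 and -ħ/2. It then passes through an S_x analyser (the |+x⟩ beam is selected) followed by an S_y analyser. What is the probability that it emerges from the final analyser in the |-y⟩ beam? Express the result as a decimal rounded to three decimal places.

First analyser (S_x): P(|+x⟩) = |⟨+x|ψ⟩|² = 1/26.
After stage 1 the state is |+x⟩; P(|-y⟩) = |⟨-y|+x⟩|² = 1/2.
Joint probability = 1/26 × 1/2 = 0.019.

0.019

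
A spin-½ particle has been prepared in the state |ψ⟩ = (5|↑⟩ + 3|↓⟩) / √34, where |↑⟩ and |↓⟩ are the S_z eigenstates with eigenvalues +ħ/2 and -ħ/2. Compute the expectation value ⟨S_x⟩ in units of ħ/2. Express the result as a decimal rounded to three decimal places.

⟨σ_x⟩ = 2 Re(a* b)/(|a|²+|b|²) with a = 5, b = 3.
a* b = 15, so ⟨σ_x⟩ = 30/34.
⟨S_x⟩ = (ħ/2)·⟨σ_x⟩.

0.882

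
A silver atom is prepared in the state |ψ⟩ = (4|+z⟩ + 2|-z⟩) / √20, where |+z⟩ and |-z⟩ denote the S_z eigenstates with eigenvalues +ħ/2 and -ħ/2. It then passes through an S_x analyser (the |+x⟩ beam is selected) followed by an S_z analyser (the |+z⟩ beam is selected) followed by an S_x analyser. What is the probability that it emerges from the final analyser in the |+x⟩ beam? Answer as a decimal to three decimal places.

First analyser (S_x): P(|+x⟩) = |⟨+x|ψ⟩|² = 36/40.
After stage 1 the state is |+x⟩; P(|+z⟩) = |⟨+z|+x⟩|² = 1/2.
After stage 2 the state is |+z⟩; P(|+x⟩) = |⟨+x|+z⟩|² = 1/2.
Joint probability = 36/40 × 1/2 × 1/2 = 0.225.

0.225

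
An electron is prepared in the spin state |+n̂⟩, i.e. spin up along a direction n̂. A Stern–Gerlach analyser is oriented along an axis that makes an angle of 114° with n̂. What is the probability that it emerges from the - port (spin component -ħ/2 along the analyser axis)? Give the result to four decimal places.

For spin-½, the probability of finding spin-up along an axis at angle θ to the initial spin direction is cos²(θ/2); spin-down is sin²(θ/2).
θ = 114°, so P = sin²(57°) ≈ 0.7034.

0.7034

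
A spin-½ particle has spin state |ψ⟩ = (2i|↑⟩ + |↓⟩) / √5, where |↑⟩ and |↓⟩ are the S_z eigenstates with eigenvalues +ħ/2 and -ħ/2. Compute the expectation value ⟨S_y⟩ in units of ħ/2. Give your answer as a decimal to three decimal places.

-0.800

⟨σ_y⟩ = 2 Im(a* b)/(|a|²+|b|²) with a = 2i, b = 1.
a* b = -2i, so ⟨σ_y⟩ = -4/5.
⟨S_y⟩ = (ħ/2)·⟨σ_y⟩.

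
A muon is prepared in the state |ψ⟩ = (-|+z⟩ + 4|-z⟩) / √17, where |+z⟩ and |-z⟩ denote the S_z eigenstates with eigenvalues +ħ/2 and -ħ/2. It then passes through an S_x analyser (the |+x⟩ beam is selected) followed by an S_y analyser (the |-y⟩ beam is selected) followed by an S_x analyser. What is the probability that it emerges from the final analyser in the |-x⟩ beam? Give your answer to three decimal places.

0.066

First analyser (S_x): P(|+x⟩) = |⟨+x|ψ⟩|² = 9/34.
After stage 1 the state is |+x⟩; P(|-y⟩) = |⟨-y|+x⟩|² = 1/2.
After stage 2 the state is |-y⟩; P(|-x⟩) = |⟨-x|-y⟩|² = 1/2.
Joint probability = 9/34 × 1/2 × 1/2 = 0.066.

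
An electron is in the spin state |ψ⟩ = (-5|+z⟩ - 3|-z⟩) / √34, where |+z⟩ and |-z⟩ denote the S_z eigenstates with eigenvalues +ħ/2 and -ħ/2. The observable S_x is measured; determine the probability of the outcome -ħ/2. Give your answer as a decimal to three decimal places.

0.059

|-x⟩ = (|+z⟩ - |-z⟩)/√2, so ⟨-x|ψ⟩ = (-2) / (√2·√34).
P = |-2|² / 68 = 4/68.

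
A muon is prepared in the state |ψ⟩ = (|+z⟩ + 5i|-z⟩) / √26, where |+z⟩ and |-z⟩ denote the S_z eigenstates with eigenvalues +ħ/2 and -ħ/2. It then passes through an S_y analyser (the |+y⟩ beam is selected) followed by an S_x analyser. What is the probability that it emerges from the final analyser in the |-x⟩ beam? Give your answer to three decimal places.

0.346

First analyser (S_y): P(|+y⟩) = |⟨+y|ψ⟩|² = 36/52.
After stage 1 the state is |+y⟩; P(|-x⟩) = |⟨-x|+y⟩|² = 1/2.
Joint probability = 36/52 × 1/2 = 0.346.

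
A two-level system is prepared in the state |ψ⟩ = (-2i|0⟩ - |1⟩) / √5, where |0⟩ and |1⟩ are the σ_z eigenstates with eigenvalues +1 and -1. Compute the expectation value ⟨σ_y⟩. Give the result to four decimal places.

-0.8000

⟨σ_y⟩ = 2 Im(a* b)/(|a|²+|b|²) with a = -2i, b = -1.
a* b = -2i, so ⟨σ_y⟩ = -4/5.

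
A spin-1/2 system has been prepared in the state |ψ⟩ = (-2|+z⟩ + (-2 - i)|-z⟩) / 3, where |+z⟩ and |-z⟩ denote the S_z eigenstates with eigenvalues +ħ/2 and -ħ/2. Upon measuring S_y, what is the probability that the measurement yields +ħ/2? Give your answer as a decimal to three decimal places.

|+y⟩ = (|+z⟩ + i|-z⟩)/√2, so ⟨+y|ψ⟩ = (-3 + 2i) / (√2·3).
P = |-3 + 2i|² / 18 = 13/18.

0.722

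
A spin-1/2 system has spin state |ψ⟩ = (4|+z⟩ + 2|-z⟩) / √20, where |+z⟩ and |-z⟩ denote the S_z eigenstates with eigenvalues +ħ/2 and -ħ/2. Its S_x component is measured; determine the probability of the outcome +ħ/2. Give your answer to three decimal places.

|+x⟩ = (|+z⟩ + |-z⟩)/√2, so ⟨+x|ψ⟩ = (6) / (√2·√20).
P = |6|² / 40 = 36/40.

0.900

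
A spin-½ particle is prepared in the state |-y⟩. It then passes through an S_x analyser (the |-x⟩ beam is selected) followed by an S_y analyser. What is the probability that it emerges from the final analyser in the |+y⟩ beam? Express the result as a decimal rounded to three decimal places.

First analyser (S_x): from |-y⟩, P(|-x⟩) = 1/2.
After stage 1 the state is |-x⟩; P(|+y⟩) = |⟨+y|-x⟩|² = 1/2.
Joint probability = 1/2 × 1/2 = 0.250.

0.250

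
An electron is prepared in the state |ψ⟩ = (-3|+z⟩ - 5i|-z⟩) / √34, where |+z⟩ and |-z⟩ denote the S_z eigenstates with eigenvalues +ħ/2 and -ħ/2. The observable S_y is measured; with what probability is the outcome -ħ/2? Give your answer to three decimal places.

0.059

|-y⟩ = (|+z⟩ - i|-z⟩)/√2, so ⟨-y|ψ⟩ = (2) / (√2·√34).
P = |2|² / 68 = 4/68.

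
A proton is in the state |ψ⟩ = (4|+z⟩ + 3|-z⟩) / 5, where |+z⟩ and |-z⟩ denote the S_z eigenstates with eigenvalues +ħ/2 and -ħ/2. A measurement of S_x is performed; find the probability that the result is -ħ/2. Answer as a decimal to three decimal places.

|-x⟩ = (|+z⟩ - |-z⟩)/√2, so ⟨-x|ψ⟩ = (1) / (√2·5).
P = |1|² / 50 = 1/50.

0.020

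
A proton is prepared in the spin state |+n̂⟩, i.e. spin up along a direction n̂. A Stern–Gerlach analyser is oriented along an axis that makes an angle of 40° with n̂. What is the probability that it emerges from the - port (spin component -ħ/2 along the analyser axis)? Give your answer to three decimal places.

For spin-½, the probability of finding spin-up along an axis at angle θ to the initial spin direction is cos²(θ/2); spin-down is sin²(θ/2).
θ = 40°, so P = sin²(20°) ≈ 0.117.

0.117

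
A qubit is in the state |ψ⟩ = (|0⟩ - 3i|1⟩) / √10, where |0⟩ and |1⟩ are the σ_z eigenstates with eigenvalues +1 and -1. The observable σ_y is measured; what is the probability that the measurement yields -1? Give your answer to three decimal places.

0.800

|-y⟩ = (|0⟩ - i|1⟩)/√2, so ⟨-y|ψ⟩ = (4) / (√2·√10).
P = |4|² / 20 = 16/20.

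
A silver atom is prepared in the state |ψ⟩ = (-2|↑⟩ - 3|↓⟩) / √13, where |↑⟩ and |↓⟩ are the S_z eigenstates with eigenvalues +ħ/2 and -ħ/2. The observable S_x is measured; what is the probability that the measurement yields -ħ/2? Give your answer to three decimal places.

0.038

|-x⟩ = (|↑⟩ - |↓⟩)/√2, so ⟨-x|ψ⟩ = (1) / (√2·√13).
P = |1|² / 26 = 1/26.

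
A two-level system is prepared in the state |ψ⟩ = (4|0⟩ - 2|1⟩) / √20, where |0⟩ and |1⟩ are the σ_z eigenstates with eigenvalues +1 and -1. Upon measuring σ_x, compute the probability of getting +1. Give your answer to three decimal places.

0.100

|+x⟩ = (|0⟩ + |1⟩)/√2, so ⟨+x|ψ⟩ = (2) / (√2·√20).
P = |2|² / 40 = 4/40.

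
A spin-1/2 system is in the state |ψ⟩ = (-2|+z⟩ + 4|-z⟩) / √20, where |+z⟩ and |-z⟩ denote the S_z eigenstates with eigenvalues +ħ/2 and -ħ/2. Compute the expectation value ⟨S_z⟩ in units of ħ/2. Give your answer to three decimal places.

-0.600

⟨σ_z⟩ = |a|² - |b|² divided by |a|²+|b|², with a, b the |+z⟩, |-z⟩ amplitudes.
= (4 - 16)/20 = -12/20.
⟨S_z⟩ = (ħ/2)·⟨σ_z⟩.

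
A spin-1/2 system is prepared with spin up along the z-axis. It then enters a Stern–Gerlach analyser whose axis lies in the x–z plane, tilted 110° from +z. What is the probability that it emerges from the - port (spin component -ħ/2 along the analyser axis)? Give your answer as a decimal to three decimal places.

For spin-½, the probability of finding spin-up along an axis at angle θ to the initial spin direction is cos²(θ/2); spin-down is sin²(θ/2).
θ = 110°, so P = sin²(55°) ≈ 0.671.

0.671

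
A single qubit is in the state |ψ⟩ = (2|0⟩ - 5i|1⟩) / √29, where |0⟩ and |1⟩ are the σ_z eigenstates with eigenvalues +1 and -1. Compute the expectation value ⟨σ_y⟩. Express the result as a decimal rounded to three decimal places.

-0.690

⟨σ_y⟩ = 2 Im(a* b)/(|a|²+|b|²) with a = 2, b = -5i.
a* b = -10i, so ⟨σ_y⟩ = -20/29.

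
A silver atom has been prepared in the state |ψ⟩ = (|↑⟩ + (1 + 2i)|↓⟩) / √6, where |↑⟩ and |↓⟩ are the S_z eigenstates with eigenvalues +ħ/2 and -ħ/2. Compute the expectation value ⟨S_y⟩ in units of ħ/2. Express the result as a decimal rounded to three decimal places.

0.667

⟨σ_y⟩ = 2 Im(a* b)/(|a|²+|b|²) with a = 1, b = (1 + 2i).
a* b = (1 + 2i), so ⟨σ_y⟩ = 4/6.
⟨S_y⟩ = (ħ/2)·⟨σ_y⟩.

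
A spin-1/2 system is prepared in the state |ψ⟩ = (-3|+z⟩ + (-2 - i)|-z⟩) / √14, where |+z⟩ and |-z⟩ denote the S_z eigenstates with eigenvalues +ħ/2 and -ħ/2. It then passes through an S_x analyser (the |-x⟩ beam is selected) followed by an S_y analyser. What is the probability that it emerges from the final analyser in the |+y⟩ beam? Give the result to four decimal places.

First analyser (S_x): P(|-x⟩) = |⟨-x|ψ⟩|² = 2/28.
After stage 1 the state is |-x⟩; P(|+y⟩) = |⟨+y|-x⟩|² = 1/2.
Joint probability = 2/28 × 1/2 = 0.0357.

0.0357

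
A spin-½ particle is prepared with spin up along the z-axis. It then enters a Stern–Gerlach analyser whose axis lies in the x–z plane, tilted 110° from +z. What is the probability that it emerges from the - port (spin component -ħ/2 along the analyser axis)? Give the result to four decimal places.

For spin-½, the probability of finding spin-up along an axis at angle θ to the initial spin direction is cos²(θ/2); spin-down is sin²(θ/2).
θ = 110°, so P = sin²(55°) ≈ 0.6710.

0.6710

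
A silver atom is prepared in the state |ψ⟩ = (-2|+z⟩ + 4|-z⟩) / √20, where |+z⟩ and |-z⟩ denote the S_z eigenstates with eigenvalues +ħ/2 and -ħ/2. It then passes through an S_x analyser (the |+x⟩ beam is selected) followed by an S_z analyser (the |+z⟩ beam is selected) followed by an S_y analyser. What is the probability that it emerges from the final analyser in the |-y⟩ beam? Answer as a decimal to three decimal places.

First analyser (S_x): P(|+x⟩) = |⟨+x|ψ⟩|² = 4/40.
After stage 1 the state is |+x⟩; P(|+z⟩) = |⟨+z|+x⟩|² = 1/2.
After stage 2 the state is |+z⟩; P(|-y⟩) = |⟨-y|+z⟩|² = 1/2.
Joint probability = 4/40 × 1/2 × 1/2 = 0.025.

0.025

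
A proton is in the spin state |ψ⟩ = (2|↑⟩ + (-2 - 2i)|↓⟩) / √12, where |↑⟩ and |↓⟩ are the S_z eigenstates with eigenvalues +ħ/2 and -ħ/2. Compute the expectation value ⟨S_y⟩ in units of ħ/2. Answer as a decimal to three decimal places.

⟨σ_y⟩ = 2 Im(a* b)/(|a|²+|b|²) with a = 2, b = (-2 - 2i).
a* b = (-4 - 4i), so ⟨σ_y⟩ = -8/12.
⟨S_y⟩ = (ħ/2)·⟨σ_y⟩.

-0.667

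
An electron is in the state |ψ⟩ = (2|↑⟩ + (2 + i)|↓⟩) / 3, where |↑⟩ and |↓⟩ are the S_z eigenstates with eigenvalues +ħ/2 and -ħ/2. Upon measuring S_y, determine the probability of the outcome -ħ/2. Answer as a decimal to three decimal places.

|-y⟩ = (|↑⟩ - i|↓⟩)/√2, so ⟨-y|ψ⟩ = (1 + 2i) / (√2·3).
P = |1 + 2i|² / 18 = 5/18.

0.278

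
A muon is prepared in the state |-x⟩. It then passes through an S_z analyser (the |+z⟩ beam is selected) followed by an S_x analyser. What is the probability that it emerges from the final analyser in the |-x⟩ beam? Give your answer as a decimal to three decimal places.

0.250

First analyser (S_z): from |-x⟩, P(|+z⟩) = 1/2.
After stage 1 the state is |+z⟩; P(|-x⟩) = |⟨-x|+z⟩|² = 1/2.
Joint probability = 1/2 × 1/2 = 0.250.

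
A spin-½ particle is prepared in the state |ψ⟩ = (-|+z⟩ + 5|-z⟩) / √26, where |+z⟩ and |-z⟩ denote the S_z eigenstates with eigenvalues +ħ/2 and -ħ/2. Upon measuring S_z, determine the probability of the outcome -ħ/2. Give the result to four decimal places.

The -ħ/2 outcome corresponds to |-z⟩. Its amplitude in |ψ⟩ is 5/√26.
P = |5|² / 26 = 25/26.

0.9615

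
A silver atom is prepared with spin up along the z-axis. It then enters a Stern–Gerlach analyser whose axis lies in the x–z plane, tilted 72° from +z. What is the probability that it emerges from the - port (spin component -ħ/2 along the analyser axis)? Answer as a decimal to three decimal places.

For spin-½, the probability of finding spin-up along an axis at angle θ to the initial spin direction is cos²(θ/2); spin-down is sin²(θ/2).
θ = 72°, so P = sin²(36°) ≈ 0.345.

0.345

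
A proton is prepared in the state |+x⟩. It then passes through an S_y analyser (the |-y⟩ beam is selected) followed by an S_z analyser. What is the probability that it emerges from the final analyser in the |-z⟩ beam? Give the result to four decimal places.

First analyser (S_y): from |+x⟩, P(|-y⟩) = 1/2.
After stage 1 the state is |-y⟩; P(|-z⟩) = |⟨-z|-y⟩|² = 1/2.
Joint probability = 1/2 × 1/2 = 0.2500.

0.2500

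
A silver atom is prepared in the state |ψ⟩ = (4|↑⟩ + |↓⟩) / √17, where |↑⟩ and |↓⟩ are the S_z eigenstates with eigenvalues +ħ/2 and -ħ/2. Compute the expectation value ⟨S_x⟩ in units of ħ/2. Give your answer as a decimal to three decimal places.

0.471

⟨σ_x⟩ = 2 Re(a* b)/(|a|²+|b|²) with a = 4, b = 1.
a* b = 4, so ⟨σ_x⟩ = 8/17.
⟨S_x⟩ = (ħ/2)·⟨σ_x⟩.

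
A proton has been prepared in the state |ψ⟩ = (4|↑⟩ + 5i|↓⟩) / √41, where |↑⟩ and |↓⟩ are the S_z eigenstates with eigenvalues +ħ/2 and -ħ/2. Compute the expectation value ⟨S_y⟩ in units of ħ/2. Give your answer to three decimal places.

0.976

⟨σ_y⟩ = 2 Im(a* b)/(|a|²+|b|²) with a = 4, b = 5i.
a* b = 20i, so ⟨σ_y⟩ = 40/41.
⟨S_y⟩ = (ħ/2)·⟨σ_y⟩.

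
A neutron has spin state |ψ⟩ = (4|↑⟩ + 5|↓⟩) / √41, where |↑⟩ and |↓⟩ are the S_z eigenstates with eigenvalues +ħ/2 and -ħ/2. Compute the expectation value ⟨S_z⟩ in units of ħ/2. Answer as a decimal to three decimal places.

-0.220

⟨σ_z⟩ = |a|² - |b|² divided by |a|²+|b|², with a, b the |↑⟩, |↓⟩ amplitudes.
= (16 - 25)/41 = -9/41.
⟨S_z⟩ = (ħ/2)·⟨σ_z⟩.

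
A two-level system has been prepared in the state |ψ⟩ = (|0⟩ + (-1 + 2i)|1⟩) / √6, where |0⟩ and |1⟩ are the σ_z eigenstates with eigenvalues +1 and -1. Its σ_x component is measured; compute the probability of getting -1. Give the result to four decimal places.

0.6667

|-x⟩ = (|0⟩ - |1⟩)/√2, so ⟨-x|ψ⟩ = (2 - 2i) / (√2·√6).
P = |2 - 2i|² / 12 = 8/12.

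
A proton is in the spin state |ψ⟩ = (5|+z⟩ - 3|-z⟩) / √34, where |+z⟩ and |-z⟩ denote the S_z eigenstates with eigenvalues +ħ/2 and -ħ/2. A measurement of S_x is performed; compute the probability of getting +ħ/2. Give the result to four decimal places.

|+x⟩ = (|+z⟩ + |-z⟩)/√2, so ⟨+x|ψ⟩ = (2) / (√2·√34).
P = |2|² / 68 = 4/68.

0.0588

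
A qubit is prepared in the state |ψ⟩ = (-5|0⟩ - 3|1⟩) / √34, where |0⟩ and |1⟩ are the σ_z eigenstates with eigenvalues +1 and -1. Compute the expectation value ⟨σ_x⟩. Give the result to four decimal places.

⟨σ_x⟩ = 2 Re(a* b)/(|a|²+|b|²) with a = -5, b = -3.
a* b = 15, so ⟨σ_x⟩ = 30/34.

0.8824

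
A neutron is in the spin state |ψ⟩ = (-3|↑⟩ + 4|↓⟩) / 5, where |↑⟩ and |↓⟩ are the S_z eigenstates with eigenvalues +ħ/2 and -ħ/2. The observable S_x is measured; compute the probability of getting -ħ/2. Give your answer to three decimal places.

|-x⟩ = (|↑⟩ - |↓⟩)/√2, so ⟨-x|ψ⟩ = (-7) / (√2·5).
P = |-7|² / 50 = 49/50.

0.980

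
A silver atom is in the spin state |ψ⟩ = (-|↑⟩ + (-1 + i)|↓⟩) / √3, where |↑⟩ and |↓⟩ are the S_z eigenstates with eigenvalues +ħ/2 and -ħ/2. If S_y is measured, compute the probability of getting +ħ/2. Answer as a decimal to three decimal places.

|+y⟩ = (|↑⟩ + i|↓⟩)/√2, so ⟨+y|ψ⟩ = (i) / (√2·√3).
P = |i|² / 6 = 1/6.

0.167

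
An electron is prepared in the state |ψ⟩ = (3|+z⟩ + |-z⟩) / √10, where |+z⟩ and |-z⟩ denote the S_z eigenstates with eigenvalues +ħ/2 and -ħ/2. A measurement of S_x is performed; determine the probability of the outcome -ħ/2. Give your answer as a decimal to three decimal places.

|-x⟩ = (|+z⟩ - |-z⟩)/√2, so ⟨-x|ψ⟩ = (2) / (√2·√10).
P = |2|² / 20 = 4/20.

0.200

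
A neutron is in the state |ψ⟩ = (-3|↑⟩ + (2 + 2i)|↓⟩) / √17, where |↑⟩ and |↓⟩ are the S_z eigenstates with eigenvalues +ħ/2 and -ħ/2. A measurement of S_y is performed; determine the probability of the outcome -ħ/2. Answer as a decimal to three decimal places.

0.853

|-y⟩ = (|↑⟩ - i|↓⟩)/√2, so ⟨-y|ψ⟩ = (-5 + 2i) / (√2·√17).
P = |-5 + 2i|² / 34 = 29/34.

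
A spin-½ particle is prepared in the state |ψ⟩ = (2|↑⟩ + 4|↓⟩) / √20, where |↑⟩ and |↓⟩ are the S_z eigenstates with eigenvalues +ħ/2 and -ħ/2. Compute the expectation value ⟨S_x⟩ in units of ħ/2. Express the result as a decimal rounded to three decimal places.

0.800

⟨σ_x⟩ = 2 Re(a* b)/(|a|²+|b|²) with a = 2, b = 4.
a* b = 8, so ⟨σ_x⟩ = 16/20.
⟨S_x⟩ = (ħ/2)·⟨σ_x⟩.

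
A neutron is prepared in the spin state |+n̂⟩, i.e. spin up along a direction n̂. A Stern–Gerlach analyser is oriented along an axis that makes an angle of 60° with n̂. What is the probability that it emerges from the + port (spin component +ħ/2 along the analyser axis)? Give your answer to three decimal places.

For spin-½, the probability of finding spin-up along an axis at angle θ to the initial spin direction is cos²(θ/2); spin-down is sin²(θ/2).
θ = 60°, so P = cos²(30°) ≈ 0.750.

0.750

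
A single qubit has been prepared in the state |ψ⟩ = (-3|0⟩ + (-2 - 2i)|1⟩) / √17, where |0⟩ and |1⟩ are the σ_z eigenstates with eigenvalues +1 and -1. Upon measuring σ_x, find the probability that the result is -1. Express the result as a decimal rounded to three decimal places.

|-x⟩ = (|0⟩ - |1⟩)/√2, so ⟨-x|ψ⟩ = (-1 + 2i) / (√2·√17).
P = |-1 + 2i|² / 34 = 5/34.

0.147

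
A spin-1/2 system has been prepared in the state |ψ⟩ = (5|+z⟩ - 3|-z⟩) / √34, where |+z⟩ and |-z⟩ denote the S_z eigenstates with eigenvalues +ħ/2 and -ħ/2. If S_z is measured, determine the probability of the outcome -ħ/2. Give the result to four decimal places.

The -ħ/2 outcome corresponds to |-z⟩. Its amplitude in |ψ⟩ is -3/√34.
P = |-3|² / 34 = 9/34.

0.2647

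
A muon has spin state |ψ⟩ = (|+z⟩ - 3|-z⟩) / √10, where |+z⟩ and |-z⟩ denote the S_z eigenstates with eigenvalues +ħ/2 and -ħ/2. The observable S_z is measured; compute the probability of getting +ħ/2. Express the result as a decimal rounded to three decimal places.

The +ħ/2 outcome corresponds to |+z⟩. Its amplitude in |ψ⟩ is 1/√10.
P = |1|² / 10 = 1/10.

0.100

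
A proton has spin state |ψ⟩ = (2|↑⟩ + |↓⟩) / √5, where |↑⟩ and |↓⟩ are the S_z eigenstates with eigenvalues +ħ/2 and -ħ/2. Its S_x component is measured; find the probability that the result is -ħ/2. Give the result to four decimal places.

0.1000

|-x⟩ = (|↑⟩ - |↓⟩)/√2, so ⟨-x|ψ⟩ = (1) / (√2·√5).
P = |1|² / 10 = 1/10.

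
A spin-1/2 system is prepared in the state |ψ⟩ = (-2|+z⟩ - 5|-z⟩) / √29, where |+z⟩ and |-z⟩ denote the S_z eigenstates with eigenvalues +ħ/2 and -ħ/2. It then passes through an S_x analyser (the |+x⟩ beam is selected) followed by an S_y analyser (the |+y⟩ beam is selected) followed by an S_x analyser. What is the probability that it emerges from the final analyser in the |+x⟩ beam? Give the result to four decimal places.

First analyser (S_x): P(|+x⟩) = |⟨+x|ψ⟩|² = 49/58.
After stage 1 the state is |+x⟩; P(|+y⟩) = |⟨+y|+x⟩|² = 1/2.
After stage 2 the state is |+y⟩; P(|+x⟩) = |⟨+x|+y⟩|² = 1/2.
Joint probability = 49/58 × 1/2 × 1/2 = 0.2112.

0.2112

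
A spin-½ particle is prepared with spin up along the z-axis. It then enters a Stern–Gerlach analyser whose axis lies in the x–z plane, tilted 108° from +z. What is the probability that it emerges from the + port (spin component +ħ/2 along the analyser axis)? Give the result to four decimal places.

0.3455

For spin-½, the probability of finding spin-up along an axis at angle θ to the initial spin direction is cos²(θ/2); spin-down is sin²(θ/2).
θ = 108°, so P = cos²(54°) ≈ 0.3455.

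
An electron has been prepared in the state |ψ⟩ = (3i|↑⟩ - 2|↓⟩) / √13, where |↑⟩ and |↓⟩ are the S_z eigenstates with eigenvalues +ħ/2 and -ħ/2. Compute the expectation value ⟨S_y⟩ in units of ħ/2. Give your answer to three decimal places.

⟨σ_y⟩ = 2 Im(a* b)/(|a|²+|b|²) with a = 3i, b = -2.
a* b = 6i, so ⟨σ_y⟩ = 12/13.
⟨S_y⟩ = (ħ/2)·⟨σ_y⟩.

0.923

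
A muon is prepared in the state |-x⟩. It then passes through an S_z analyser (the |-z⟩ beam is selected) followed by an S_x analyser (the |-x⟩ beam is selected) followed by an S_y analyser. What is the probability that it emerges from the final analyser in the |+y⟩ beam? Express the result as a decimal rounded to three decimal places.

First analyser (S_z): from |-x⟩, P(|-z⟩) = 1/2.
After stage 1 the state is |-z⟩; P(|-x⟩) = |⟨-x|-z⟩|² = 1/2.
After stage 2 the state is |-x⟩; P(|+y⟩) = |⟨+y|-x⟩|² = 1/2.
Joint probability = 1/2 × 1/2 × 1/2 = 0.125.

0.125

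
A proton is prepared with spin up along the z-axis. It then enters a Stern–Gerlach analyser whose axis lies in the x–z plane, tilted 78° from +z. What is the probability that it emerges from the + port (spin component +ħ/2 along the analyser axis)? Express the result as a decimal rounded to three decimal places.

For spin-½, the probability of finding spin-up along an axis at angle θ to the initial spin direction is cos²(θ/2); spin-down is sin²(θ/2).
θ = 78°, so P = cos²(39°) ≈ 0.604.

0.604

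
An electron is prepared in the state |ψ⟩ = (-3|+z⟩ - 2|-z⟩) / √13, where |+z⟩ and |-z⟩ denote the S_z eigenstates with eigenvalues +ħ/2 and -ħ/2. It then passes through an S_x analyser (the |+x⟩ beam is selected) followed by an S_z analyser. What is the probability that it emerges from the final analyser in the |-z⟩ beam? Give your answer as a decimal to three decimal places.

First analyser (S_x): P(|+x⟩) = |⟨+x|ψ⟩|² = 25/26.
After stage 1 the state is |+x⟩; P(|-z⟩) = |⟨-z|+x⟩|² = 1/2.
Joint probability = 25/26 × 1/2 = 0.481.

0.481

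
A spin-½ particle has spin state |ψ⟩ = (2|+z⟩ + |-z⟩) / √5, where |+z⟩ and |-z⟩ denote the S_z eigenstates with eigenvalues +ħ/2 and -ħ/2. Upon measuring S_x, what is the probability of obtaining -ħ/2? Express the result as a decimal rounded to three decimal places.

0.100

|-x⟩ = (|+z⟩ - |-z⟩)/√2, so ⟨-x|ψ⟩ = (1) / (√2·√5).
P = |1|² / 10 = 1/10.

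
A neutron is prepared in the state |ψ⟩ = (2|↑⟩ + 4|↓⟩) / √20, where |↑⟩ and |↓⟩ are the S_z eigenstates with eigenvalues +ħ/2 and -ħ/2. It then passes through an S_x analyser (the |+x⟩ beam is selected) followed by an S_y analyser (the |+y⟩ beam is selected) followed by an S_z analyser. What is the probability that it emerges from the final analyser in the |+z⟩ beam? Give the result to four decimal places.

First analyser (S_x): P(|+x⟩) = |⟨+x|ψ⟩|² = 36/40.
After stage 1 the state is |+x⟩; P(|+y⟩) = |⟨+y|+x⟩|² = 1/2.
After stage 2 the state is |+y⟩; P(|+z⟩) = |⟨+z|+y⟩|² = 1/2.
Joint probability = 36/40 × 1/2 × 1/2 = 0.2250.

0.2250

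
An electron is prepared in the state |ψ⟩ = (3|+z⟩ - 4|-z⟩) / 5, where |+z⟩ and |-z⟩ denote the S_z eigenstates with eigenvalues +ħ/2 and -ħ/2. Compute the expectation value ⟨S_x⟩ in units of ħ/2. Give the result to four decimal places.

-0.9600

⟨σ_x⟩ = 2 Re(a* b)/(|a|²+|b|²) with a = 3, b = -4.
a* b = -12, so ⟨σ_x⟩ = -24/25.
⟨S_x⟩ = (ħ/2)·⟨σ_x⟩.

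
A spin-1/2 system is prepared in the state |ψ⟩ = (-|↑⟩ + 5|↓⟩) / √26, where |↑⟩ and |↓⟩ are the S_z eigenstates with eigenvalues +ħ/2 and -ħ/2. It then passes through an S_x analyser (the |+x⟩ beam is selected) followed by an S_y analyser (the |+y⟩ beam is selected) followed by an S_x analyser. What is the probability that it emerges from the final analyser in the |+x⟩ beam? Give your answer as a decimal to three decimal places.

0.077

First analyser (S_x): P(|+x⟩) = |⟨+x|ψ⟩|² = 16/52.
After stage 1 the state is |+x⟩; P(|+y⟩) = |⟨+y|+x⟩|² = 1/2.
After stage 2 the state is |+y⟩; P(|+x⟩) = |⟨+x|+y⟩|² = 1/2.
Joint probability = 16/52 × 1/2 × 1/2 = 0.077.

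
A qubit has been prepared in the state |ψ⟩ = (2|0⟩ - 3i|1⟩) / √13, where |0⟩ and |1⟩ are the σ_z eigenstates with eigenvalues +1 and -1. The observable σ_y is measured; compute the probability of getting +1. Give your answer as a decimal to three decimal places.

|+y⟩ = (|0⟩ + i|1⟩)/√2, so ⟨+y|ψ⟩ = (-1) / (√2·√13).
P = |-1|² / 26 = 1/26.

0.038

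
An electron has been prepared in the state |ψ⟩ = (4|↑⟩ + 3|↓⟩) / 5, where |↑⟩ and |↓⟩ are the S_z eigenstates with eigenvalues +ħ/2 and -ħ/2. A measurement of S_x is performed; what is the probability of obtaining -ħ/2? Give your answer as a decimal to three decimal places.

0.020

|-x⟩ = (|↑⟩ - |↓⟩)/√2, so ⟨-x|ψ⟩ = (1) / (√2·5).
P = |1|² / 50 = 1/50.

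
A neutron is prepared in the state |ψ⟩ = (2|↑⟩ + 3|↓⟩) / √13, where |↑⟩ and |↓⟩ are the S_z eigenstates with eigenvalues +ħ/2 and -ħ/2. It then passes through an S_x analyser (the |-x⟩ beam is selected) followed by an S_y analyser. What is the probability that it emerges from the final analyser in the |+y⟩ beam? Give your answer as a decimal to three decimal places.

First analyser (S_x): P(|-x⟩) = |⟨-x|ψ⟩|² = 1/26.
After stage 1 the state is |-x⟩; P(|+y⟩) = |⟨+y|-x⟩|² = 1/2.
Joint probability = 1/26 × 1/2 = 0.019.

0.019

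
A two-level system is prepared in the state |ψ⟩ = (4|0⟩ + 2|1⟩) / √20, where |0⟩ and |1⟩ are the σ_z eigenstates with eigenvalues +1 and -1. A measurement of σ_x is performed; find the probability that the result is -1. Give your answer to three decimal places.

0.100

|-x⟩ = (|0⟩ - |1⟩)/√2, so ⟨-x|ψ⟩ = (2) / (√2·√20).
P = |2|² / 40 = 4/40.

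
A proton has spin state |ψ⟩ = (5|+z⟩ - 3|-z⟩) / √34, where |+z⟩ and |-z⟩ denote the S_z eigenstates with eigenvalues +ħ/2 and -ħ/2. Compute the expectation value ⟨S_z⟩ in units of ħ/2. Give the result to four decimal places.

⟨σ_z⟩ = |a|² - |b|² divided by |a|²+|b|², with a, b the |+z⟩, |-z⟩ amplitudes.
= (25 - 9)/34 = 16/34.
⟨S_z⟩ = (ħ/2)·⟨σ_z⟩.

0.4706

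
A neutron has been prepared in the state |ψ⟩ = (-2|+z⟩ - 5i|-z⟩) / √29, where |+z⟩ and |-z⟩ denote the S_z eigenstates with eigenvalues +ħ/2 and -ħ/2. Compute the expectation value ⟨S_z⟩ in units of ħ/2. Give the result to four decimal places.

-0.7241

⟨σ_z⟩ = |a|² - |b|² divided by |a|²+|b|², with a, b the |+z⟩, |-z⟩ amplitudes.
= (4 - 25)/29 = -21/29.
⟨S_z⟩ = (ħ/2)·⟨σ_z⟩.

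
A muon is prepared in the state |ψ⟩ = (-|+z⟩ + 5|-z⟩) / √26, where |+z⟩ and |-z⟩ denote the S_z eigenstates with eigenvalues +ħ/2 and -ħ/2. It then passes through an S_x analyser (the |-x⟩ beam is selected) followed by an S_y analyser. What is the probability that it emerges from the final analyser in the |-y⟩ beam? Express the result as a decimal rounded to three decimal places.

0.346

First analyser (S_x): P(|-x⟩) = |⟨-x|ψ⟩|² = 36/52.
After stage 1 the state is |-x⟩; P(|-y⟩) = |⟨-y|-x⟩|² = 1/2.
Joint probability = 36/52 × 1/2 = 0.346.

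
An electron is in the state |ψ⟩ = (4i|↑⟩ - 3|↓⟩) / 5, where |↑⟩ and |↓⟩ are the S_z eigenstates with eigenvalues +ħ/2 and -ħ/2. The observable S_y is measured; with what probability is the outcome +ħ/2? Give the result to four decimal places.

0.9800

|+y⟩ = (|↑⟩ + i|↓⟩)/√2, so ⟨+y|ψ⟩ = (7i) / (√2·5).
P = |7i|² / 50 = 49/50.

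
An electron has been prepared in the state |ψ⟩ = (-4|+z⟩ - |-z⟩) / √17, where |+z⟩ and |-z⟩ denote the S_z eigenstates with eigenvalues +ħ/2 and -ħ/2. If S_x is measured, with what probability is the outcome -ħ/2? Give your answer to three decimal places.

|-x⟩ = (|+z⟩ - |-z⟩)/√2, so ⟨-x|ψ⟩ = (-3) / (√2·√17).
P = |-3|² / 34 = 9/34.

0.265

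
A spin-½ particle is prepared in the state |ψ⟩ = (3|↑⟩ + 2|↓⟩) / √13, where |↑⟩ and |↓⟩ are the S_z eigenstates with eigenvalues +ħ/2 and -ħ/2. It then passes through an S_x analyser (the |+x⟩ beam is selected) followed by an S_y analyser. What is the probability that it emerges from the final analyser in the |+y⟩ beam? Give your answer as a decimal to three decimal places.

First analyser (S_x): P(|+x⟩) = |⟨+x|ψ⟩|² = 25/26.
After stage 1 the state is |+x⟩; P(|+y⟩) = |⟨+y|+x⟩|² = 1/2.
Joint probability = 25/26 × 1/2 = 0.481.

0.481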